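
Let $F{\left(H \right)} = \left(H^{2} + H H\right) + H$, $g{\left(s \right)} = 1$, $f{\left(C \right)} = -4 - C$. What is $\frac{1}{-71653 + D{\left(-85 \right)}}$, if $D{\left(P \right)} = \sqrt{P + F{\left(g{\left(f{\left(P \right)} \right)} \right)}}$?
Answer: $- \frac{71653}{5134152491} - \frac{i \sqrt{82}}{5134152491} \approx -1.3956 \cdot 10^{-5} - 1.7638 \cdot 10^{-9} i$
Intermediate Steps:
$F{\left(H \right)} = H + 2 H^{2}$ ($F{\left(H \right)} = \left(H^{2} + H^{2}\right) + H = 2 H^{2} + H = H + 2 H^{2}$)
$D{\left(P \right)} = \sqrt{3 + P}$ ($D{\left(P \right)} = \sqrt{P + 1 \left(1 + 2 \cdot 1\right)} = \sqrt{P + 1 \left(1 + 2\right)} = \sqrt{P + 1 \cdot 3} = \sqrt{P + 3} = \sqrt{3 + P}$)
$\frac{1}{-71653 + D{\left(-85 \right)}} = \frac{1}{-71653 + \sqrt{3 - 85}} = \frac{1}{-71653 + \sqrt{-82}} = \frac{1}{-71653 + i \sqrt{82}}$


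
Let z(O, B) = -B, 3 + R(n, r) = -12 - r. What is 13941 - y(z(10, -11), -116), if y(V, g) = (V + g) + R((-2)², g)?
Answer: 13945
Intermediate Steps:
R(n, r) = -15 - r (R(n, r) = -3 + (-12 - r) = -15 - r)
y(V, g) = -15 + V (y(V, g) = (V + g) + (-15 - g) = -15 + V)
13941 - y(z(10, -11), -116) = 13941 - (-15 - 1*(-11)) = 13941 - (-15 + 11) = 13941 - 1*(-4) = 13941 + 4 = 13945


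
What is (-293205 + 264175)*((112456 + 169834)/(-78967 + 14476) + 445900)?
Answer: -834794071328300/64491 ≈ -1.2944e+10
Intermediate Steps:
(-293205 + 264175)*((112456 + 169834)/(-78967 + 14476) + 445900) = -29030*(282290/(-64491) + 445900) = -29030*(282290*(-1/64491) + 445900) = -29030*(-282290/64491 + 445900) = -29030*28756254610/64491 = -834794071328300/64491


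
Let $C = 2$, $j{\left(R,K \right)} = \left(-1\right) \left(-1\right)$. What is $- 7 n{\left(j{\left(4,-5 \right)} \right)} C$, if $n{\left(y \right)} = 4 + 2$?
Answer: $-84$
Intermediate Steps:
$j{\left(R,K \right)} = 1$
$n{\left(y \right)} = 6$
$- 7 n{\left(j{\left(4,-5 \right)} \right)} C = \left(-7\right) 6 \cdot 2 = \left(-42\right) 2 = -84$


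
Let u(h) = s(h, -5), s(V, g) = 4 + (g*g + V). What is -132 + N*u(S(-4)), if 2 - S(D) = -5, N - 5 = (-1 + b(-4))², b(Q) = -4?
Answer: 948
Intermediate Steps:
N = 30 (N = 5 + (-1 - 4)² = 5 + (-5)² = 5 + 25 = 30)
S(D) = 7 (S(D) = 2 - 1*(-5) = 2 + 5 = 7)
s(V, g) = 4 + V + g² (s(V, g) = 4 + (g² + V) = 4 + (V + g²) = 4 + V + g²)
u(h) = 29 + h (u(h) = 4 + h + (-5)² = 4 + h + 25 = 29 + h)
-132 + N*u(S(-4)) = -132 + 30*(29 + 7) = -132 + 30*36 = -132 + 1080 = 948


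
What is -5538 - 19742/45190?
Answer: -125140981/22595 ≈ -5538.4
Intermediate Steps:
-5538 - 19742/45190 = -5538 - 19742*1/45190 = -5538 - 9871/22595 = -125140981/22595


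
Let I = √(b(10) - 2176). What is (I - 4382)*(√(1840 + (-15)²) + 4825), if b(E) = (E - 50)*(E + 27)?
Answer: -2*(2191 - I*√914)*(4825 + √2065) ≈ -2.1342e+7 + 2.9449e+5*I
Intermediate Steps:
b(E) = (-50 + E)*(27 + E)
I = 2*I*√914 (I = √((-1350 + 10² - 23*10) - 2176) = √((-1350 + 100 - 230) - 2176) = √(-1480 - 2176) = √(-3656) = 2*I*√914 ≈ 60.465*I)
(I - 4382)*(√(1840 + (-15)²) + 4825) = (2*I*√914 - 4382)*(√(1840 + (-15)²) + 4825) = (-4382 + 2*I*√914)*(√(1840 + 225) + 4825) = (-4382 + 2*I*√914)*(√2065 + 4825) = (-4382 + 2*I*√914)*(4825 + √2065)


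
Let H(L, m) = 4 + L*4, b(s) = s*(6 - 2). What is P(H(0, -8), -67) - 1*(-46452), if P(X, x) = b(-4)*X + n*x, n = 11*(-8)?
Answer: 52284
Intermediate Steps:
b(s) = 4*s (b(s) = s*4 = 4*s)
n = -88
H(L, m) = 4 + 4*L
P(X, x) = -88*x - 16*X (P(X, x) = (4*(-4))*X - 88*x = -16*X - 88*x = -88*x - 16*X)
P(H(0, -8), -67) - 1*(-46452) = (-88*(-67) - 16*(4 + 4*0)) - 1*(-46452) = (5896 - 16*(4 + 0)) + 46452 = (5896 - 16*4) + 46452 = (5896 - 64) + 46452 = 5832 + 46452 = 52284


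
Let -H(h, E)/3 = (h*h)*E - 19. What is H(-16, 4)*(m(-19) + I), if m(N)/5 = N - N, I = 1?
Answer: -3015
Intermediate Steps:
H(h, E) = 57 - 3*E*h² (H(h, E) = -3*((h*h)*E - 19) = -3*(h²*E - 19) = -3*(E*h² - 19) = -3*(-19 + E*h²) = 57 - 3*E*h²)
m(N) = 0 (m(N) = 5*(N - N) = 5*0 = 0)
H(-16, 4)*(m(-19) + I) = (57 - 3*4*(-16)²)*(0 + 1) = (57 - 3*4*256)*1 = (57 - 3072)*1 = -3015*1 = -3015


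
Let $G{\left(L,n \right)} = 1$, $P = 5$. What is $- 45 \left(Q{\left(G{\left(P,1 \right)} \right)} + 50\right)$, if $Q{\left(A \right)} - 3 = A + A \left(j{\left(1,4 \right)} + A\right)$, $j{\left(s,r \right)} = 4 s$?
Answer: $-2655$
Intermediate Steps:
$Q{\left(A \right)} = 3 + A + A \left(4 + A\right)$ ($Q{\left(A \right)} = 3 + \left(A + A \left(4 \cdot 1 + A\right)\right) = 3 + \left(A + A \left(4 + A\right)\right) = 3 + A + A \left(4 + A\right)$)
$- 45 \left(Q{\left(G{\left(P,1 \right)} \right)} + 50\right) = - 45 \left(\left(3 + 1^{2} + 5 \cdot 1\right) + 50\right) = - 45 \left(\left(3 + 1 + 5\right) + 50\right) = - 45 \left(9 + 50\right) = \left(-45\right) 59 = -2655$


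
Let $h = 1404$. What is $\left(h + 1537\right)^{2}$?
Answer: $8649481$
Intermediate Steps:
$\left(h + 1537\right)^{2} = \left(1404 + 1537\right)^{2} = 2941^{2} = 8649481$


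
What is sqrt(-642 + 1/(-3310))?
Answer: I*sqrt(7033819510)/3310 ≈ 25.338*I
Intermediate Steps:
sqrt(-642 + 1/(-3310)) = sqrt(-642 - 1/3310) = sqrt(-2125021/3310) = I*sqrt(7033819510)/3310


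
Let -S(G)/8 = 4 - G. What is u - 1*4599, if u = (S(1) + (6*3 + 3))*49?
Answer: -4746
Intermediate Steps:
S(G) = -32 + 8*G (S(G) = -8*(4 - G) = -32 + 8*G)
u = -147 (u = ((-32 + 8*1) + (6*3 + 3))*49 = ((-32 + 8) + (18 + 3))*49 = (-24 + 21)*49 = -3*49 = -147)
u - 1*4599 = -147 - 1*4599 = -147 - 4599 = -4746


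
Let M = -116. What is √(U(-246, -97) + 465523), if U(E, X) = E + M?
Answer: √465161 ≈ 682.03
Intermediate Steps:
U(E, X) = -116 + E (U(E, X) = E - 116 = -116 + E)
√(U(-246, -97) + 465523) = √((-116 - 246) + 465523) = √(-362 + 465523) = √465161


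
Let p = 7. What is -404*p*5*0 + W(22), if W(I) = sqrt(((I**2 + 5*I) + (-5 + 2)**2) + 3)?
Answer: sqrt(606) ≈ 24.617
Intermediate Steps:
W(I) = sqrt(12 + I**2 + 5*I) (W(I) = sqrt(((I**2 + 5*I) + (-3)**2) + 3) = sqrt(((I**2 + 5*I) + 9) + 3) = sqrt((9 + I**2 + 5*I) + 3) = sqrt(12 + I**2 + 5*I))
-404*p*5*0 + W(22) = -404*7*5*0 + sqrt(12 + 22**2 + 5*22) = -14140*0 + sqrt(12 + 484 + 110) = -404*0 + sqrt(606) = 0 + sqrt(606) = sqrt(606)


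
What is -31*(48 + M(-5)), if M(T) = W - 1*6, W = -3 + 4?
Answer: -1333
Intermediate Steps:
W = 1
M(T) = -5 (M(T) = 1 - 1*6 = 1 - 6 = -5)
-31*(48 + M(-5)) = -31*(48 - 5) = -31*43 = -1333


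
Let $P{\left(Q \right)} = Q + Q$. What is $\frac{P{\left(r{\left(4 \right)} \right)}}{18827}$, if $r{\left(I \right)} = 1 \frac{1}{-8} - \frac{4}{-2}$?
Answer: $\frac{15}{75308} \approx 0.00019918$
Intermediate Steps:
$r{\left(I \right)} = \frac{15}{8}$ ($r{\left(I \right)} = 1 \left(- \frac{1}{8}\right) - -2 = - \frac{1}{8} + 2 = \frac{15}{8}$)
$P{\left(Q \right)} = 2 Q$
$\frac{P{\left(r{\left(4 \right)} \right)}}{18827} = \frac{2 \cdot \frac{15}{8}}{18827} = \frac{15}{4} \cdot \frac{1}{18827} = \frac{15}{75308}$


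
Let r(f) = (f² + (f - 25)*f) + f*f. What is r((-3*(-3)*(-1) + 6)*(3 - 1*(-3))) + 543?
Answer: 1965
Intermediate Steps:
r(f) = 2*f² + f*(-25 + f) (r(f) = (f² + (-25 + f)*f) + f² = (f² + f*(-25 + f)) + f² = 2*f² + f*(-25 + f))
r((-3*(-3)*(-1) + 6)*(3 - 1*(-3))) + 543 = ((-3*(-3)*(-1) + 6)*(3 - 1*(-3)))*(-25 + 3*((-3*(-3)*(-1) + 6)*(3 - 1*(-3)))) + 543 = ((9*(-1) + 6)*(3 + 3))*(-25 + 3*((9*(-1) + 6)*(3 + 3))) + 543 = ((-9 + 6)*6)*(-25 + 3*((-9 + 6)*6)) + 543 = (-3*6)*(-25 + 3*(-3*6)) + 543 = -18*(-25 + 3*(-18)) + 543 = -18*(-25 - 54) + 543 = -18*(-79) + 543 = 1422 + 543 = 1965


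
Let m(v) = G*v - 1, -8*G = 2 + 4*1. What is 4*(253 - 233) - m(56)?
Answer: 123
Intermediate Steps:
G = -¾ (G = -(2 + 4*1)/8 = -(2 + 4)/8 = -⅛*6 = -¾ ≈ -0.75000)
m(v) = -1 - 3*v/4 (m(v) = -3*v/4 - 1 = -1 - 3*v/4)
4*(253 - 233) - m(56) = 4*(253 - 233) - (-1 - ¾*56) = 4*20 - (-1 - 42) = 80 - 1*(-43) = 80 + 43 = 123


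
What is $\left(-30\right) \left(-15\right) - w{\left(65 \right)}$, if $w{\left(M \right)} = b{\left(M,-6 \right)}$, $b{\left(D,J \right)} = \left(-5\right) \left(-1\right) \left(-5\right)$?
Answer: $475$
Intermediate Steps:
$b{\left(D,J \right)} = -25$ ($b{\left(D,J \right)} = 5 \left(-5\right) = -25$)
$w{\left(M \right)} = -25$
$\left(-30\right) \left(-15\right) - w{\left(65 \right)} = \left(-30\right) \left(-15\right) - -25 = 450 + 25 = 475$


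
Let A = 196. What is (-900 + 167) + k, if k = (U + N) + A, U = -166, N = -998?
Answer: -1701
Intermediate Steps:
k = -968 (k = (-166 - 998) + 196 = -1164 + 196 = -968)
(-900 + 167) + k = (-900 + 167) - 968 = -733 - 968 = -1701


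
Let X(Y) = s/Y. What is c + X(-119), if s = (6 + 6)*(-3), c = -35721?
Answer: -4250763/119 ≈ -35721.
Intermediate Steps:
s = -36 (s = 12*(-3) = -36)
X(Y) = -36/Y
c + X(-119) = -35721 - 36/(-119) = -35721 - 36*(-1/119) = -35721 + 36/119 = -4250763/119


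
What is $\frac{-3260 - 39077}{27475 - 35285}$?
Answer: $\frac{42337}{7810} \approx 5.4209$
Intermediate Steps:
$\frac{-3260 - 39077}{27475 - 35285} = - \frac{42337}{-7810} = \left(-42337\right) \left(- \frac{1}{7810}\right) = \frac{42337}{7810}$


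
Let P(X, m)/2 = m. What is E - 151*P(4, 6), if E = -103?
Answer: -1915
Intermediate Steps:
P(X, m) = 2*m
E - 151*P(4, 6) = -103 - 302*6 = -103 - 151*12 = -103 - 1812 = -1915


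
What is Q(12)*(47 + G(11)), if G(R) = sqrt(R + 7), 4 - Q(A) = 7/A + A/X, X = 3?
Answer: -329/12 - 7*sqrt(2)/4 ≈ -29.892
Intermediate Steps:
Q(A) = 4 - 7/A - A/3 (Q(A) = 4 - (7/A + A/3) = 4 + (-7/A - A/3) = 4 - 7/A - A/3)
G(R) = sqrt(7 + R)
Q(12)*(47 + G(11)) = (4 - 7/12 - 1/3*12)*(47 + sqrt(7 + 11)) = (4 - 7*1/12 - 4)*(47 + sqrt(18)) = (4 - 7/12 - 4)*(47 + 3*sqrt(2)) = -7*(47 + 3*sqrt(2))/12 = -329/12 - 7*sqrt(2)/4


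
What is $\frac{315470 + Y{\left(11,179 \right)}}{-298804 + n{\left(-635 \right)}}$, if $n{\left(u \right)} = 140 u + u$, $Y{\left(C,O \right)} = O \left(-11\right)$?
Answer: $- \frac{313501}{388339} \approx -0.80729$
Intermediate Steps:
$Y{\left(C,O \right)} = - 11 O$
$n{\left(u \right)} = 141 u$
$\frac{315470 + Y{\left(11,179 \right)}}{-298804 + n{\left(-635 \right)}} = \frac{315470 - 1969}{-298804 + 141 \left(-635\right)} = \frac{315470 - 1969}{-298804 - 89535} = \frac{313501}{-388339} = 313501 \left(- \frac{1}{388339}\right) = - \frac{313501}{388339}$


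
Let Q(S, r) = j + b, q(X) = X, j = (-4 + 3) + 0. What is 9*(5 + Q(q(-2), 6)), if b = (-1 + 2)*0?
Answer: 36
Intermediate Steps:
j = -1 (j = -1 + 0 = -1)
b = 0 (b = 1*0 = 0)
Q(S, r) = -1 (Q(S, r) = -1 + 0 = -1)
9*(5 + Q(q(-2), 6)) = 9*(5 - 1) = 9*4 = 36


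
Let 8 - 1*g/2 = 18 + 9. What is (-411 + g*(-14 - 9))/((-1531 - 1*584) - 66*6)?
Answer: -463/2511 ≈ -0.18439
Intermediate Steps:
g = -38 (g = 16 - 2*(18 + 9) = 16 - 2*27 = 16 - 54 = -38)
(-411 + g*(-14 - 9))/((-1531 - 1*584) - 66*6) = (-411 - 38*(-14 - 9))/((-1531 - 1*584) - 66*6) = (-411 - 38*(-23))/((-1531 - 584) - 396) = (-411 + 874)/(-2115 - 396) = 463/(-2511) = 463*(-1/2511) = -463/2511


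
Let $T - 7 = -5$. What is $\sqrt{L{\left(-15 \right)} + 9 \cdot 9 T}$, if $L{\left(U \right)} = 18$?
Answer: $6 \sqrt{5} \approx 13.416$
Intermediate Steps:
$T = 2$ ($T = 7 - 5 = 2$)
$\sqrt{L{\left(-15 \right)} + 9 \cdot 9 T} = \sqrt{18 + 9 \cdot 9 \cdot 2} = \sqrt{18 + 81 \cdot 2} = \sqrt{18 + 162} = \sqrt{180} = 6 \sqrt{5}$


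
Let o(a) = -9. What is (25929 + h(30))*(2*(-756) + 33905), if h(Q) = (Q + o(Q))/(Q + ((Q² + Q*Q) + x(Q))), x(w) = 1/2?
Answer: 439277359089/523 ≈ 8.3992e+8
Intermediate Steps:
x(w) = ½
h(Q) = (-9 + Q)/(½ + Q + 2*Q²) (h(Q) = (Q - 9)/(Q + ((Q² + Q*Q) + ½)) = (-9 + Q)/(Q + ((Q² + Q²) + ½)) = (-9 + Q)/(Q + (2*Q² + ½)) = (-9 + Q)/(Q + (½ + 2*Q²)) = (-9 + Q)/(½ + Q + 2*Q²))
(25929 + h(30))*(2*(-756) + 33905) = (25929 + 2*(-9 + 30)/(1 + 2*30 + 4*30²))*(2*(-756) + 33905) = (25929 + 2*21/(1 + 60 + 4*900))*(-1512 + 33905) = (25929 + 2*21/(1 + 60 + 3600))*32393 = (25929 + 2*21/3661)*32393 = (25929 + 2*(1/3661)*21)*32393 = (25929 + 6/523)*32393 = (13560873/523)*32393 = 439277359089/523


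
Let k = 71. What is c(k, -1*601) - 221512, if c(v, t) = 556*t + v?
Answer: -555597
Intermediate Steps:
c(v, t) = v + 556*t
c(k, -1*601) - 221512 = (71 + 556*(-1*601)) - 221512 = (71 + 556*(-601)) - 221512 = (71 - 334156) - 221512 = -334085 - 221512 = -555597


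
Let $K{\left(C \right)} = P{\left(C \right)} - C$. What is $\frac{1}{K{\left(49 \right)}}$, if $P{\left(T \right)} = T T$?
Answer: $\frac{1}{2352} \approx 0.00042517$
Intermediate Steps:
$P{\left(T \right)} = T^{2}$
$K{\left(C \right)} = C^{2} - C$
$\frac{1}{K{\left(49 \right)}} = \frac{1}{49 \left(-1 + 49\right)} = \frac{1}{49 \cdot 48} = \frac{1}{2352}$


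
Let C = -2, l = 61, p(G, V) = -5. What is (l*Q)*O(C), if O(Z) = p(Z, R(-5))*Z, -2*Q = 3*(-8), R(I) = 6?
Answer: 7320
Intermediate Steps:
Q = 12 (Q = -3*(-8)/2 = -1/2*(-24) = 12)
O(Z) = -5*Z
(l*Q)*O(C) = (61*12)*(-5*(-2)) = 732*10 = 7320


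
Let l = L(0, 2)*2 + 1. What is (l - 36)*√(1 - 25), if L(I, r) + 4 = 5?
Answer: -66*I*√6 ≈ -161.67*I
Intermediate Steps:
L(I, r) = 1 (L(I, r) = -4 + 5 = 1)
l = 3 (l = 1*2 + 1 = 2 + 1 = 3)
(l - 36)*√(1 - 25) = (3 - 36)*√(1 - 25) = -66*I*√6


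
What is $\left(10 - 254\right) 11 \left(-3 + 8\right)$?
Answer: $-13420$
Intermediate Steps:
$\left(10 - 254\right) 11 \left(-3 + 8\right) = - 244 \cdot 11 \cdot 5 = \left(-244\right) 55 = -13420$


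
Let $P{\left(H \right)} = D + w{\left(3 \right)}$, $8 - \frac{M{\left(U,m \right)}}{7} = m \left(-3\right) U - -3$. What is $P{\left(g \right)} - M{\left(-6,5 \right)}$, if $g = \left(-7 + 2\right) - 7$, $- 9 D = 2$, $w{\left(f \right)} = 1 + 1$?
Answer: $\frac{5371}{9} \approx 596.78$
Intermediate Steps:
$w{\left(f \right)} = 2$
$D = - \frac{2}{9}$ ($D = \left(- \frac{1}{9}\right) 2 = - \frac{2}{9} \approx -0.22222$)
$g = -12$ ($g = -5 - 7 = -12$)
$M{\left(U,m \right)} = 35 + 21 U m$ ($M{\left(U,m \right)} = 56 - 7 \left(m \left(-3\right) U - -3\right) = 56 - 7 \left(- 3 m U + 3\right) = 56 - 7 \left(- 3 U m + 3\right) = 56 - 7 \left(3 - 3 U m\right) = 56 + \left(-21 + 21 U m\right) = 35 + 21 U m$)
$P{\left(H \right)} = \frac{16}{9}$ ($P{\left(H \right)} = - \frac{2}{9} + 2 = \frac{16}{9}$)
$P{\left(g \right)} - M{\left(-6,5 \right)} = \frac{16}{9} - \left(35 + 21 \left(-6\right) 5\right) = \frac{16}{9} - \left(35 - 630\right) = \frac{16}{9} - -595 = \frac{16}{9} + 595 = \frac{5371}{9}$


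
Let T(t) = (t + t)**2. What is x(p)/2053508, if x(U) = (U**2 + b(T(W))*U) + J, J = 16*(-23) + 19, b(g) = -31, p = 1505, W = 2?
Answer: 2218021/2053508 ≈ 1.0801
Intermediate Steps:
T(t) = 4*t**2 (T(t) = (2*t)**2 = 4*t**2)
J = -349 (J = -368 + 19 = -349)
x(U) = -349 + U**2 - 31*U (x(U) = (U**2 - 31*U) - 349 = -349 + U**2 - 31*U)
x(p)/2053508 = (-349 + 1505**2 - 31*1505)/2053508 = (-349 + 2265025 - 46655)*(1/2053508) = 2218021*(1/2053508) = 2218021/2053508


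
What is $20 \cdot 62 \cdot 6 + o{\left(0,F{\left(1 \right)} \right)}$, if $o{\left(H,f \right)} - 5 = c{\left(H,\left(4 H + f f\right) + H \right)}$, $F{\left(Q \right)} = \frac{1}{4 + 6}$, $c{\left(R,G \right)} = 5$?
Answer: $7450$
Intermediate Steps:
$F{\left(Q \right)} = \frac{1}{10}$
$o{\left(H,f \right)} = 10$ ($o{\left(H,f \right)} = 5 + 5 = 10$)
$20 \cdot 62 \cdot 6 + o{\left(0,F{\left(1 \right)} \right)} = 20 \cdot 62 \cdot 6 + 10 = 20 \cdot 372 + 10 = 7440 + 10 = 7450$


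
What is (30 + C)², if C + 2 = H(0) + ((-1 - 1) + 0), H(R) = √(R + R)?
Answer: 676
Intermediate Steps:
H(R) = √2*√R (H(R) = √(2*R) = √2*√R)
C = -4 (C = -2 + (√2*√0 + ((-1 - 1) + 0)) = -2 + (√2*0 + (-2 + 0)) = -2 + (0 - 2) = -2 - 2 = -4)
(30 + C)² = (30 - 4)² = 26² = 676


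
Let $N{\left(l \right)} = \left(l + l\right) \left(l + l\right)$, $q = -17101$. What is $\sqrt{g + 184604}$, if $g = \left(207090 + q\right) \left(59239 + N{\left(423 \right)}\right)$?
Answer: $\sqrt{147233110099} \approx 3.8371 \cdot 10^{5}$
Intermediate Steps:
$N{\left(l \right)} = 4 l^{2}$ ($N{\left(l \right)} = 2 l 2 l = 4 l^{2}$)
$g = 147232925495$ ($g = \left(207090 - 17101\right) \left(59239 + 4 \cdot 423^{2}\right) = 189989 \left(59239 + 4 \cdot 178929\right) = 189989 \left(59239 + 715716\right) = 189989 \cdot 774955 = 147232925495$)
$\sqrt{g + 184604} = \sqrt{147232925495 + 184604} = \sqrt{147233110099}$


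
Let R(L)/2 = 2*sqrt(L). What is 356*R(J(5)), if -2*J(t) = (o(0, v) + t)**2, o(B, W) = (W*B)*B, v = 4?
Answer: 3560*I*sqrt(2) ≈ 5034.6*I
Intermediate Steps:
o(B, W) = W*B**2 (o(B, W) = (B*W)*B = W*B**2)
J(t) = -t**2/2 (J(t) = -(4*0**2 + t)**2/2 = -(4*0 + t)**2/2 = -(0 + t)**2/2 = -t**2/2)
R(L) = 4*sqrt(L) (R(L) = 2*(2*sqrt(L)) = 4*sqrt(L))
356*R(J(5)) = 356*(4*sqrt(-1/2*5**2)) = 356*(4*sqrt(-1/2*25)) = 356*(4*sqrt(-25/2)) = 356*(4*(5*I*sqrt(2)/2)) = 356*(10*I*sqrt(2)) = 3560*I*sqrt(2)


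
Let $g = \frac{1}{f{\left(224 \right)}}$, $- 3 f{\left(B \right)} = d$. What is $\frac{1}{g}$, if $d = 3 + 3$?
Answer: $-2$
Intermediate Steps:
$d = 6$
$f{\left(B \right)} = -2$ ($f{\left(B \right)} = \left(- \frac{1}{3}\right) 6 = -2$)
$g = - \frac{1}{2}$ ($g = \frac{1}{-2} = - \frac{1}{2} \approx -0.5$)
$\frac{1}{g} = \frac{1}{- \frac{1}{2}} = -2$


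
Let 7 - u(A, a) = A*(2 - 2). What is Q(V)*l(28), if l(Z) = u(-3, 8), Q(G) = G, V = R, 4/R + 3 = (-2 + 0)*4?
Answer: -28/11 ≈ -2.5455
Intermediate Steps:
R = -4/11 (R = 4/(-3 + (-2 + 0)*4) = 4/(-3 - 2*4) = 4/(-3 - 8) = 4/(-11) = 4*(-1/11) = -4/11 ≈ -0.36364)
V = -4/11 ≈ -0.36364
u(A, a) = 7 (u(A, a) = 7 - A*(2 - 2) = 7 - A*0 = 7 - 1*0 = 7 + 0 = 7)
l(Z) = 7
Q(V)*l(28) = -4/11*7 = -28/11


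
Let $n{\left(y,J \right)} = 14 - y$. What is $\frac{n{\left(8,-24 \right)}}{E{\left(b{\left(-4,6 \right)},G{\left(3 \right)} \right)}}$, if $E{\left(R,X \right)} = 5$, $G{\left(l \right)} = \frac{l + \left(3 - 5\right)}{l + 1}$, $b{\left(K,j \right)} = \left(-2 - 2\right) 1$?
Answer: $\frac{6}{5} \approx 1.2$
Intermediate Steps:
$b{\left(K,j \right)} = -4$ ($b{\left(K,j \right)} = \left(-4\right) 1 = -4$)
$G{\left(l \right)} = \frac{-2 + l}{1 + l}$ ($G{\left(l \right)} = \frac{l - 2}{1 + l} = \frac{-2 + l}{1 + l}$)
$\frac{n{\left(8,-24 \right)}}{E{\left(b{\left(-4,6 \right)},G{\left(3 \right)} \right)}} = \frac{14 - 8}{5} = \left(14 - 8\right) \frac{1}{5} = 6 \cdot \frac{1}{5} = \frac{6}{5}$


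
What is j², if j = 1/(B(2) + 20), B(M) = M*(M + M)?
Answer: 1/784 ≈ 0.0012755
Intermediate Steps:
B(M) = 2*M² (B(M) = M*(2*M) = 2*M²)
j = 1/28 (j = 1/(2*2² + 20) = 1/(2*4 + 20) = 1/(8 + 20) = 1/28 ≈ 0.035714)
j² = (1/28)² = 1/784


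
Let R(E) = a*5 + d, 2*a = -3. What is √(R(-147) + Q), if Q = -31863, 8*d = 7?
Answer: I*√509914/4 ≈ 178.52*I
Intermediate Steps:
d = 7/8 (d = (⅛)*7 = 7/8 ≈ 0.87500)
a = -3/2 (a = (½)*(-3) = -3/2 ≈ -1.5000)
R(E) = -53/8 (R(E) = -3/2*5 + 7/8 = -15/2 + 7/8 = -53/8)
√(R(-147) + Q) = √(-53/8 - 31863) = √(-254957/8) = I*√509914/4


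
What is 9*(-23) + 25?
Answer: -182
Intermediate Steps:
9*(-23) + 25 = -207 + 25 = -182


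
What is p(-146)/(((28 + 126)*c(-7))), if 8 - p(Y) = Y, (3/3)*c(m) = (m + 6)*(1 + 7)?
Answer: -1/8 ≈ -0.12500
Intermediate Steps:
c(m) = 48 + 8*m (c(m) = (m + 6)*(1 + 7) = (6 + m)*8 = 48 + 8*m)
p(Y) = 8 - Y
p(-146)/(((28 + 126)*c(-7))) = (8 - 1*(-146))/(((28 + 126)*(48 + 8*(-7)))) = (8 + 146)/((154*(48 - 56))) = 154/((154*(-8))) = 154/(-1232) = 154*(-1/1232) = -1/8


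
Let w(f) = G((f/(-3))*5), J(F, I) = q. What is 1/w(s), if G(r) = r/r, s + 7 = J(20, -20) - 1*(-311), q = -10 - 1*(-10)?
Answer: 1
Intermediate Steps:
q = 0 (q = -10 + 10 = 0)
J(F, I) = 0
s = 304 (s = -7 + (0 - 1*(-311)) = -7 + (0 + 311) = -7 + 311 = 304)
G(r) = 1
w(f) = 1
1/w(s) = 1/1 = 1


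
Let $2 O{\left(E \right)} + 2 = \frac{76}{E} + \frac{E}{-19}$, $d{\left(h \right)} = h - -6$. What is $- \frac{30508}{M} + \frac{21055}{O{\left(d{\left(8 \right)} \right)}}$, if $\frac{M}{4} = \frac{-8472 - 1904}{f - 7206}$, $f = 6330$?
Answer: $\frac{6965031083}{464326} \approx 15000.0$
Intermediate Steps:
$d{\left(h \right)} = 6 + h$ ($d{\left(h \right)} = h + 6 = 6 + h$)
$O{\left(E \right)} = -1 + \frac{38}{E} - \frac{E}{38}$ ($O{\left(E \right)} = -1 + \frac{\frac{76}{E} + \frac{E}{-19}}{2} = -1 + \frac{\frac{76}{E} + E \left(- \frac{1}{19}\right)}{2} = -1 + \frac{\frac{76}{E} - \frac{E}{19}}{2} = -1 - \left(- \frac{38}{E} + \frac{E}{38}\right) = -1 + \frac{38}{E} - \frac{E}{38}$)
$M = \frac{10376}{219}$ ($M = 4 \frac{-8472 - 1904}{6330 - 7206} = 4 \left(- \frac{10376}{-876}\right) = 4 \left(\left(-10376\right) \left(- \frac{1}{876}\right)\right) = 4 \cdot \frac{2594}{219} = \frac{10376}{219} \approx 47.379$)
$- \frac{30508}{M} + \frac{21055}{O{\left(d{\left(8 \right)} \right)}} = - \frac{30508}{\frac{10376}{219}} + \frac{21055}{-1 + \frac{38}{6 + 8} - \frac{6 + 8}{38}} = \left(-30508\right) \frac{219}{10376} + \frac{21055}{-1 + \frac{38}{14} - \frac{7}{19}} = - \frac{1670313}{2594} + \frac{21055}{-1 + 38 \cdot \frac{1}{14} - \frac{7}{19}} = - \frac{1670313}{2594} + \frac{21055}{-1 + \frac{19}{7} - \frac{7}{19}} = - \frac{1670313}{2594} + \frac{21055}{\frac{179}{133}} = - \frac{1670313}{2594} + 21055 \cdot \frac{133}{179} = - \frac{1670313}{2594} + \frac{2800315}{179} = \frac{6965031083}{464326}$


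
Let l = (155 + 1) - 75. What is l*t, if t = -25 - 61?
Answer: -6966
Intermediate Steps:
l = 81 (l = 156 - 75 = 81)
t = -86
l*t = 81*(-86) = -6966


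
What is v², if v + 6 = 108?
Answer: 10404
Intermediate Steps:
v = 102 (v = -6 + 108 = 102)
v² = 102² = 10404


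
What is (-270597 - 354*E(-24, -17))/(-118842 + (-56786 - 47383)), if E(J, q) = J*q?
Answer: 138343/74337 ≈ 1.8610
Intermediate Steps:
(-270597 - 354*E(-24, -17))/(-118842 + (-56786 - 47383)) = (-270597 - (-8496)*(-17))/(-118842 + (-56786 - 47383)) = (-270597 - 354*408)/(-118842 - 104169) = (-270597 - 144432)/(-223011) = -415029*(-1/223011) = 138343/74337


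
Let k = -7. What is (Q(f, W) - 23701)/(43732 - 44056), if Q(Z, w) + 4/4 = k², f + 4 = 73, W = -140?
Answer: 23653/324 ≈ 73.003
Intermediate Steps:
f = 69 (f = -4 + 73 = 69)
Q(Z, w) = 48 (Q(Z, w) = -1 + (-7)² = -1 + 49 = 48)
(Q(f, W) - 23701)/(43732 - 44056) = (48 - 23701)/(43732 - 44056) = -23653/(-324) = -23653*(-1/324) = 23653/324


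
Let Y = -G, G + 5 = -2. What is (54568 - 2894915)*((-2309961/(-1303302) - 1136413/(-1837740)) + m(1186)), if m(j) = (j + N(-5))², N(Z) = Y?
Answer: -1613730088652978698367657/399188369580 ≈ -4.0425e+12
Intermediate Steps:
G = -7 (G = -5 - 2 = -7)
Y = 7 (Y = -1*(-7) = 7)
N(Z) = 7
m(j) = (7 + j)² (m(j) = (j + 7)² = (7 + j)²)
(54568 - 2894915)*((-2309961/(-1303302) - 1136413/(-1837740)) + m(1186)) = (54568 - 2894915)*((-2309961/(-1303302) - 1136413/(-1837740)) + (7 + 1186)²) = -2840347*((-2309961*(-1/1303302) - 1136413*(-1/1837740)) + 1193²) = -2840347*((769987/434434 + 1136413/1837740) + 1423249) = -2840347*(954366177311/399188369580 + 1423249) = -2840347*568145402182542731/399188369580 = -1613730088652978698367657/399188369580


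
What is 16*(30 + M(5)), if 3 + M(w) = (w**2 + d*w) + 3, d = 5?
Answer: 1280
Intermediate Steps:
M(w) = w**2 + 5*w (M(w) = -3 + ((w**2 + 5*w) + 3) = -3 + (3 + w**2 + 5*w) = w**2 + 5*w)
16*(30 + M(5)) = 16*(30 + 5*(5 + 5)) = 16*(30 + 5*10) = 16*(30 + 50) = 16*80 = 1280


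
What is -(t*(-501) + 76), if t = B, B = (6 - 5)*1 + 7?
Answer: 3932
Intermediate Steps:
B = 8 (B = 1*1 + 7 = 1 + 7 = 8)
t = 8
-(t*(-501) + 76) = -(8*(-501) + 76) = -(-4008 + 76) = -1*(-3932) = 3932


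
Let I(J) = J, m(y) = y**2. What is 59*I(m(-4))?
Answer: 944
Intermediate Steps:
59*I(m(-4)) = 59*(-4)**2 = 59*16 = 944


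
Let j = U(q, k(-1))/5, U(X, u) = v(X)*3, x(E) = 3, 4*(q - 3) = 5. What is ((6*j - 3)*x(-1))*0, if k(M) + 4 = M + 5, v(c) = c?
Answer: 0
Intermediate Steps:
q = 17/4 (q = 3 + (1/4)*5 = 3 + 5/4 = 17/4 ≈ 4.2500)
k(M) = 1 + M (k(M) = -4 + (M + 5) = -4 + (5 + M) = 1 + M)
U(X, u) = 3*X (U(X, u) = X*3 = 3*X)
j = 51/20 (j = (3*(17/4))/5 = (51/4)*(1/5) = 51/20 ≈ 2.5500)
((6*j - 3)*x(-1))*0 = ((6*(51/20) - 3)*3)*0 = ((153/10 - 3)*3)*0 = ((123/10)*3)*0 = (369/10)*0 = 0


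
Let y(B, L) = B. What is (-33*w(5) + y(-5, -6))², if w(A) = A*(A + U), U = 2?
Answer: 1345600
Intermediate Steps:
w(A) = A*(2 + A) (w(A) = A*(A + 2) = A*(2 + A))
(-33*w(5) + y(-5, -6))² = (-165*(2 + 5) - 5)² = (-165*7 - 5)² = (-33*35 - 5)² = (-1155 - 5)² = (-1160)² = 1345600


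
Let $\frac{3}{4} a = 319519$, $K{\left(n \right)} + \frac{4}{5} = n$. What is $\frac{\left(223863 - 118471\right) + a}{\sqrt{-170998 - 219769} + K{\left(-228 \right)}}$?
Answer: $- \frac{701470880}{2556441} - \frac{39856300 i \sqrt{390767}}{33233733} \approx -274.39 - 749.68 i$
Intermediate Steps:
$K{\left(n \right)} = - \frac{4}{5} + n$
$a = \frac{1278076}{3}$ ($a = \frac{4}{3} \cdot 319519 = \frac{1278076}{3} \approx 4.2603 \cdot 10^{5}$)
$\frac{\left(223863 - 118471\right) + a}{\sqrt{-170998 - 219769} + K{\left(-228 \right)}} = \frac{\left(223863 - 118471\right) + \frac{1278076}{3}}{\sqrt{-170998 - 219769} - \frac{1144}{5}} = \frac{\left(223863 - 118471\right) + \frac{1278076}{3}}{\sqrt{-390767} - \frac{1144}{5}} = \frac{105392 + \frac{1278076}{3}}{i \sqrt{390767} - \frac{1144}{5}} = \frac{1594252}{3 \left(- \frac{1144}{5} + i \sqrt{390767}\right)}$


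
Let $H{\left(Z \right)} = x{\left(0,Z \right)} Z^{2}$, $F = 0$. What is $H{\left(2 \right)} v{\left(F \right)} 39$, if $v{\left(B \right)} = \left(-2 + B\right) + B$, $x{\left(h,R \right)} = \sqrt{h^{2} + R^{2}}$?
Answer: $-624$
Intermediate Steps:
$x{\left(h,R \right)} = \sqrt{R^{2} + h^{2}}$
$H{\left(Z \right)} = Z^{2} \sqrt{Z^{2}}$ ($H{\left(Z \right)} = \sqrt{Z^{2} + 0^{2}} Z^{2} = \sqrt{Z^{2} + 0} Z^{2} = \sqrt{Z^{2}} Z^{2} = Z^{2} \sqrt{Z^{2}}$)
$v{\left(B \right)} = -2 + 2 B$
$H{\left(2 \right)} v{\left(F \right)} 39 = 2^{2} \sqrt{2^{2}} \left(-2 + 2 \cdot 0\right) 39 = 4 \sqrt{4} \left(-2 + 0\right) 39 = 4 \cdot 2 \left(-2\right) 39 = 8 \left(-2\right) 39 = \left(-16\right) 39 = -624$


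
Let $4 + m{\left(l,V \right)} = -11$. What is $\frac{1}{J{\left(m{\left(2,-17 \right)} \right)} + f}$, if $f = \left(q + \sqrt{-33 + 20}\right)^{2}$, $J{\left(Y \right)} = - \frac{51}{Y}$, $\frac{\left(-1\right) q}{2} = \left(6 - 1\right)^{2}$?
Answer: $\frac{5 i}{4 \left(125 \sqrt{13} + 3113 i\right)} \approx 0.0003933 + 5.6941 \cdot 10^{-5} i$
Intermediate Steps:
$m{\left(l,V \right)} = -15$ ($m{\left(l,V \right)} = -4 - 11 = -15$)
$q = -50$ ($q = - 2 \left(6 - 1\right)^{2} = - 2 \cdot 5^{2} = \left(-2\right) 25 = -50$)
$f = \left(-50 + i \sqrt{13}\right)^{2}$ ($f = \left(-50 + \sqrt{-33 + 20}\right)^{2} = \left(-50 + \sqrt{-13}\right)^{2} = \left(-50 + i \sqrt{13}\right)^{2} \approx 2487.0 - 360.56 i$)
$\frac{1}{J{\left(m{\left(2,-17 \right)} \right)} + f} = \frac{1}{- \frac{51}{-15} + \left(50 - i \sqrt{13}\right)^{2}} = \frac{1}{\left(-51\right) \left(- \frac{1}{15}\right) + \left(50 - i \sqrt{13}\right)^{2}} = \frac{1}{\frac{17}{5} + \left(50 - i \sqrt{13}\right)^{2}}$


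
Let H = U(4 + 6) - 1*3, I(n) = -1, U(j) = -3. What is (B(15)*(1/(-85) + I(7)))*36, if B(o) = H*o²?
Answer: 835920/17 ≈ 49172.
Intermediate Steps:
H = -6 (H = -3 - 1*3 = -3 - 3 = -6)
B(o) = -6*o²
(B(15)*(1/(-85) + I(7)))*36 = ((-6*15²)*(1/(-85) - 1))*36 = ((-6*225)*(-1/85 - 1))*36 = -1350*(-86/85)*36 = (23220/17)*36 = 835920/17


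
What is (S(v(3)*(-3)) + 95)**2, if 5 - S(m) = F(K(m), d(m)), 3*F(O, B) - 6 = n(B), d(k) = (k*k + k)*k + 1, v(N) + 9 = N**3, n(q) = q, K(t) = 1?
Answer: 23975735281/9 ≈ 2.6640e+9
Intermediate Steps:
v(N) = -9 + N**3
d(k) = 1 + k*(k + k**2) (d(k) = (k**2 + k)*k + 1 = (k + k**2)*k + 1 = k*(k + k**2) + 1 = 1 + k*(k + k**2))
F(O, B) = 2 + B/3
S(m) = 8/3 - m**2/3 - m**3/3 (S(m) = 5 - (2 + (1 + m**2 + m**3)/3) = 5 - (2 + (1/3 + m**2/3 + m**3/3)) = 5 - (7/3 + m**2/3 + m**3/3) = 5 + (-7/3 - m**2/3 - m**3/3) = 8/3 - m**2/3 - m**3/3)
(S(v(3)*(-3)) + 95)**2 = ((8/3 - 9*(-9 + 3**3)**2/3 - (-27*(-9 + 3**3)**3)/3) + 95)**2 = ((8/3 - 9*(-9 + 27)**2/3 - (-27*(-9 + 27)**3)/3) + 95)**2 = ((8/3 - (18*(-3))**2/3 - (18*(-3))**3/3) + 95)**2 = ((8/3 - 1/3*(-54)**2 - 1/3*(-54)**3) + 95)**2 = ((8/3 - 1/3*2916 - 1/3*(-157464)) + 95)**2 = ((8/3 - 972 + 52488) + 95)**2 = (154556/3 + 95)**2 = (154841/3)**2 = 23975735281/9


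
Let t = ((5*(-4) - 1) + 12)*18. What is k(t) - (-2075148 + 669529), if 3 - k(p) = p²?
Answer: 1379378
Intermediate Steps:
t = -162 (t = ((-20 - 1) + 12)*18 = (-21 + 12)*18 = -9*18 = -162)
k(p) = 3 - p²
k(t) - (-2075148 + 669529) = (3 - 1*(-162)²) - (-2075148 + 669529) = (3 - 1*26244) - 1*(-1405619) = (3 - 26244) + 1405619 = -26241 + 1405619 = 1379378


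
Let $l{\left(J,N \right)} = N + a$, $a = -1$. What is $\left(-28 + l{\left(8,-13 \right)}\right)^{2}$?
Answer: $1764$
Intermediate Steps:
$l{\left(J,N \right)} = -1 + N$ ($l{\left(J,N \right)} = N - 1 = -1 + N$)
$\left(-28 + l{\left(8,-13 \right)}\right)^{2} = \left(-28 - 14\right)^{2} = \left(-42\right)^{2} = 1764$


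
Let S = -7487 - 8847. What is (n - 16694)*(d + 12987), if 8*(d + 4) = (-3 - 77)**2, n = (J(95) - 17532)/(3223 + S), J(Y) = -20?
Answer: -430930382058/1873 ≈ -2.3007e+8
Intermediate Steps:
S = -16334
n = 17552/13111 (n = (-20 - 17532)/(3223 - 16334) = -17552/(-13111) = -17552*(-1/13111) = 17552/13111 ≈ 1.3387)
d = 796 (d = -4 + (-3 - 77)**2/8 = -4 + (1/8)*(-80)**2 = -4 + (1/8)*6400 = -4 + 800 = 796)
(n - 16694)*(d + 12987) = (17552/13111 - 16694)*(796 + 12987) = -218857482/13111*13783 = -430930382058/1873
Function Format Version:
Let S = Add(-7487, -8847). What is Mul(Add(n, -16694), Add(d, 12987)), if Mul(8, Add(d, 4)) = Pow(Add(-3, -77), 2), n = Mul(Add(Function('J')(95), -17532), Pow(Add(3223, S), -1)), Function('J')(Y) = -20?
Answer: Rational(-430930382058, 1873) ≈ -2.3007e+8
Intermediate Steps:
S = -16334
n = Rational(17552, 13111) (n = Mul(Add(-20, -17532), Pow(Add(3223, -16334), -1)) = Mul(-17552, Pow(-13111, -1)) = Mul(-17552, Rational(-1, 13111)) = Rational(17552, 13111) ≈ 1.3387)
d = 796 (d = Add(-4, Mul(Rational(1, 8), Pow(Add(-3, -77), 2))) = Add(-4, Mul(Rational(1, 8), Pow(-80, 2))) = Add(-4, Mul(Rational(1, 8), 6400)) = Add(-4, 800) = 796)
Mul(Add(n, -16694), Add(d, 12987)) = Mul(Add(Rational(17552, 13111), -16694), Add(796, 12987)) = Mul(Rational(-218857482, 13111), 13783) = Rational(-430930382058, 1873)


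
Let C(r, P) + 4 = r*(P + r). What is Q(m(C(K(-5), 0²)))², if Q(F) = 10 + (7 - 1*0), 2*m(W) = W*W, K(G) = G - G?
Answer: 289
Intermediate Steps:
K(G) = 0
C(r, P) = -4 + r*(P + r)
m(W) = W²/2 (m(W) = (W*W)/2 = W²/2)
Q(F) = 17 (Q(F) = 10 + (7 + 0) = 10 + 7 = 17)
Q(m(C(K(-5), 0²)))² = 17² = 289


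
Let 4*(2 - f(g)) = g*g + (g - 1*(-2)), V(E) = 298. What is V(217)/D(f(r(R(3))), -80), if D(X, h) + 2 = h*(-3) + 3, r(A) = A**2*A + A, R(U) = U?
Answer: 298/241 ≈ 1.2365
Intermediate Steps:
r(A) = A + A**3 (r(A) = A**3 + A = A + A**3)
f(g) = 3/2 - g/4 - g**2/4 (f(g) = 2 - (g*g + (g - 1*(-2)))/4 = 2 - (g**2 + (g + 2))/4 = 2 - (g**2 + (2 + g))/4 = 2 - (2 + g + g**2)/4 = 2 + (-1/2 - g/4 - g**2/4) = 3/2 - g/4 - g**2/4)
D(X, h) = 1 - 3*h (D(X, h) = -2 + (h*(-3) + 3) = -2 + (-3*h + 3) = -2 + (3 - 3*h) = 1 - 3*h)
V(217)/D(f(r(R(3))), -80) = 298/(1 - 3*(-80)) = 298/(1 + 240) = 298/241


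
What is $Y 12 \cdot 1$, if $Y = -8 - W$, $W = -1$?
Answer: $-84$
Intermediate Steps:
$Y = -7$ ($Y = -8 - -1 = -8 + 1 = -7$)
$Y 12 \cdot 1 = \left(-7\right) 12 \cdot 1 = \left(-84\right) 1 = -84$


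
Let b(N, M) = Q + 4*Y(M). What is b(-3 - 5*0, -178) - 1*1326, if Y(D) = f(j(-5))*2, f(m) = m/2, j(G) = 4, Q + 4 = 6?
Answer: -1308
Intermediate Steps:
Q = 2 (Q = -4 + 6 = 2)
f(m) = m/2 (f(m) = m*(½) = m/2)
Y(D) = 4 (Y(D) = ((½)*4)*2 = 2*2 = 4)
b(N, M) = 18 (b(N, M) = 2 + 4*4 = 2 + 16 = 18)
b(-3 - 5*0, -178) - 1*1326 = 18 - 1*1326 = 18 - 1326 = -1308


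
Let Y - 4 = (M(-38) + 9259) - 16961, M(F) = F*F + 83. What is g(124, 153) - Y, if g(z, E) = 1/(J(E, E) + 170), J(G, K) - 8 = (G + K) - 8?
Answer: 2937397/476 ≈ 6171.0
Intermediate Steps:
J(G, K) = G + K (J(G, K) = 8 + ((G + K) - 8) = 8 + (-8 + G + K) = G + K)
M(F) = 83 + F**2 (M(F) = F**2 + 83 = 83 + F**2)
g(z, E) = 1/(170 + 2*E) (g(z, E) = 1/((E + E) + 170) = 1/(2*E + 170) = 1/(170 + 2*E))
Y = -6171 (Y = 4 + (((83 + (-38)**2) + 9259) - 16961) = 4 + (((83 + 1444) + 9259) - 16961) = 4 + ((1527 + 9259) - 16961) = 4 + (10786 - 16961) = 4 - 6175 = -6171)
g(124, 153) - Y = 1/(2*(85 + 153)) - 1*(-6171) = (1/2)/238 + 6171 = (1/2)*(1/238) + 6171 = 1/476 + 6171 = 2937397/476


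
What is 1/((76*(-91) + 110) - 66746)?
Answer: -1/73552 ≈ -1.3596e-5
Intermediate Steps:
1/((76*(-91) + 110) - 66746) = 1/((-6916 + 110) - 66746) = 1/(-6806 - 66746) = 1/(-73552) = -1/73552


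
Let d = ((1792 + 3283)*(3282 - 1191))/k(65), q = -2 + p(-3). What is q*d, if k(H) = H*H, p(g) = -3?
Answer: -2122365/169 ≈ -12558.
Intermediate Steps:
q = -5 (q = -2 - 3 = -5)
k(H) = H²
d = 424473/169 (d = ((1792 + 3283)*(3282 - 1191))/(65²) = (5075*2091)/4225 = 10611825*(1/4225) = 424473/169 ≈ 2511.7)
q*d = -5*424473/169 = -2122365/169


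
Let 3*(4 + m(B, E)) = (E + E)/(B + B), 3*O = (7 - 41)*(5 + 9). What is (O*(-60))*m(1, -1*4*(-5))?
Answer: 76160/3 ≈ 25387.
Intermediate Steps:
O = -476/3 (O = ((7 - 41)*(5 + 9))/3 = (-34*14)/3 = (⅓)*(-476) = -476/3 ≈ -158.67)
m(B, E) = -4 + E/(3*B) (m(B, E) = -4 + ((E + E)/(B + B))/3 = -4 + ((2*E)/((2*B)))/3 = -4 + ((2*E)*(1/(2*B)))/3 = -4 + (E/B)/3 = -4 + E/(3*B))
(O*(-60))*m(1, -1*4*(-5)) = (-476/3*(-60))*(-4 + (⅓)*(-1*4*(-5))/1) = 9520*(-4 + (⅓)*(-4*(-5))*1) = 9520*(-4 + (⅓)*20*1) = 9520*(-4 + 20/3) = 9520*(8/3) = 76160/3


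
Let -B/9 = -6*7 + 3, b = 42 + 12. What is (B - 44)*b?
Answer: 16578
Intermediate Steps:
b = 54
B = 351 (B = -9*(-6*7 + 3) = -9*(-42 + 3) = -9*(-39) = 351)
(B - 44)*b = (351 - 44)*54 = 307*54 = 16578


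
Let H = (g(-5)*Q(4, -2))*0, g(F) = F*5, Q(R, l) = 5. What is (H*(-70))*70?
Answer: 0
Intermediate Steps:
g(F) = 5*F
H = 0 (H = ((5*(-5))*5)*0 = -25*5*0 = -125*0 = 0)
(H*(-70))*70 = (0*(-70))*70 = 0*70 = 0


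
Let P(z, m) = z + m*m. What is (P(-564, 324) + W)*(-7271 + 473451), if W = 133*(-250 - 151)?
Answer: 23812008220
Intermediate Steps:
W = -53333 (W = 133*(-401) = -53333)
P(z, m) = z + m**2
(P(-564, 324) + W)*(-7271 + 473451) = ((-564 + 324**2) - 53333)*(-7271 + 473451) = ((-564 + 104976) - 53333)*466180 = (104412 - 53333)*466180 = 51079*466180 = 23812008220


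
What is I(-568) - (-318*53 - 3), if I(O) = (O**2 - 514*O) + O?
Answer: 630865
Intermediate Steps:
I(O) = O**2 - 513*O
I(-568) - (-318*53 - 3) = -568*(-513 - 568) - (-318*53 - 3) = -568*(-1081) - (-16854 - 3) = 614008 - 1*(-16857) = 614008 + 16857 = 630865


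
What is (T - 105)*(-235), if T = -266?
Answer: 87185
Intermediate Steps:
(T - 105)*(-235) = (-266 - 105)*(-235) = -371*(-235) = 87185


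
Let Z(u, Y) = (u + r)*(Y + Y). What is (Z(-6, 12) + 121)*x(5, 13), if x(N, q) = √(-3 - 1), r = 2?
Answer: 50*I ≈ 50.0*I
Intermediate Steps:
x(N, q) = 2*I (x(N, q) = √(-4) = 2*I)
Z(u, Y) = 2*Y*(2 + u) (Z(u, Y) = (u + 2)*(Y + Y) = (2 + u)*(2*Y) = 2*Y*(2 + u))
(Z(-6, 12) + 121)*x(5, 13) = (2*12*(2 - 6) + 121)*(2*I) = (2*12*(-4) + 121)*(2*I) = (-96 + 121)*(2*I) = 25*(2*I) = 50*I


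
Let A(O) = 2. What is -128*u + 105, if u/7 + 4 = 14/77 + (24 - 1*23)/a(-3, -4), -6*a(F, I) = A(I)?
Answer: 68355/11 ≈ 6214.1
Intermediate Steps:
a(F, I) = -⅓ (a(F, I) = -⅙*2 = -⅓)
u = -525/11 (u = -28 + 7*(14/77 + (24 - 1*23)/(-⅓)) = -28 + 7*(14*(1/77) + (24 - 23)*(-3)) = -28 + 7*(2/11 + 1*(-3)) = -28 + 7*(2/11 - 3) = -28 + 7*(-31/11) = -28 - 217/11 = -525/11 ≈ -47.727)
-128*u + 105 = -128*(-525/11) + 105 = 67200/11 + 105 = 68355/11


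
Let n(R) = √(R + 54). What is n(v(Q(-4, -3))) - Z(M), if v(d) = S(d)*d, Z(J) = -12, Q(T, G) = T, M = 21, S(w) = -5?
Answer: 12 + √74 ≈ 20.602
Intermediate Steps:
v(d) = -5*d
n(R) = √(54 + R)
n(v(Q(-4, -3))) - Z(M) = √(54 - 5*(-4)) - 1*(-12) = √(54 + 20) + 12 = √74 + 12 = 12 + √74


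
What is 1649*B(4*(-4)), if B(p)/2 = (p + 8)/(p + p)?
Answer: 1649/2 ≈ 824.50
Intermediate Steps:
B(p) = (8 + p)/p (B(p) = 2*((p + 8)/(p + p)) = 2*((8 + p)/((2*p))) = 2*((8 + p)*(1/(2*p))) = 2*((8 + p)/(2*p)) = (8 + p)/p)
1649*B(4*(-4)) = 1649*((8 + 4*(-4))/((4*(-4)))) = 1649*((8 - 16)/(-16)) = 1649*(-1/16*(-8)) = 1649*(½) = 1649/2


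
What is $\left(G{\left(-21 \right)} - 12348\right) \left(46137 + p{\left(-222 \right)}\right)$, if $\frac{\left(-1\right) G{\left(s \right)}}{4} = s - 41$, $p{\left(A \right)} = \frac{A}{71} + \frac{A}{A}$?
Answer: $- \frac{39634469600}{71} \approx -5.5823 \cdot 10^{8}$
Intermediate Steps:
$p{\left(A \right)} = 1 + \frac{A}{71}$ ($p{\left(A \right)} = A \frac{1}{71} + 1 = \frac{A}{71} + 1 = 1 + \frac{A}{71}$)
$G{\left(s \right)} = 164 - 4 s$ ($G{\left(s \right)} = - 4 \left(s - 41\right) = - 4 \left(-41 + s\right) = 164 - 4 s$)
$\left(G{\left(-21 \right)} - 12348\right) \left(46137 + p{\left(-222 \right)}\right) = \left(\left(164 - -84\right) - 12348\right) \left(46137 + \left(1 + \frac{1}{71} \left(-222\right)\right)\right) = \left(\left(164 + 84\right) - 12348\right) \left(46137 + \left(1 - \frac{222}{71}\right)\right) = \left(248 - 12348\right) \left(46137 - \frac{151}{71}\right) = \left(-12100\right) \frac{3275576}{71} = - \frac{39634469600}{71}$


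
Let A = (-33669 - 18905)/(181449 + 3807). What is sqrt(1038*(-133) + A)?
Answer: I*sqrt(32902732028027)/15438 ≈ 371.56*I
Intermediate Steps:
A = -26287/92628 (A = -52574/185256 = -52574*1/185256 = -26287/92628 ≈ -0.28379)
sqrt(1038*(-133) + A) = sqrt(1038*(-133) - 26287/92628) = sqrt(-138054 - 26287/92628) = sqrt(-12787692199/92628) = I*sqrt(32902732028027)/15438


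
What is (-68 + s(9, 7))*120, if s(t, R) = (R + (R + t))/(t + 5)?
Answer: -55740/7 ≈ -7962.9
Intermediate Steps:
s(t, R) = (t + 2*R)/(5 + t)
(-68 + s(9, 7))*120 = (-68 + (9 + 2*7)/(5 + 9))*120 = (-68 + (9 + 14)/14)*120 = (-68 + (1/14)*23)*120 = (-68 + 23/14)*120 = -929/14*120 = -55740/7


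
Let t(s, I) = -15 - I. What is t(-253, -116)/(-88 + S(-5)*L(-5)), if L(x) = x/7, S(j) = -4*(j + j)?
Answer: -707/816 ≈ -0.86642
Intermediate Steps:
S(j) = -8*j
L(x) = x/7 (L(x) = x*(⅐) = x/7)
t(-253, -116)/(-88 + S(-5)*L(-5)) = (-15 - 1*(-116))/(-88 + (-8*(-5))*((⅐)*(-5))) = (-15 + 116)/(-88 + 40*(-5/7)) = 101/(-88 - 200/7) = 101/(-816/7) = 101*(-7/816) = -707/816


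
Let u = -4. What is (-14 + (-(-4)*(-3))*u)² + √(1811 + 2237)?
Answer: 1156 + 4*√253 ≈ 1219.6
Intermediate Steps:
(-14 + (-(-4)*(-3))*u)² + √(1811 + 2237) = (-14 - (-4)*(-3)*(-4))² + √(1811 + 2237) = (-14 - 2*6*(-4))² + √4048 = (-14 - 12*(-4))² + 4*√253 = (-14 + 48)² + 4*√253 = 34² + 4*√253 = 1156 + 4*√253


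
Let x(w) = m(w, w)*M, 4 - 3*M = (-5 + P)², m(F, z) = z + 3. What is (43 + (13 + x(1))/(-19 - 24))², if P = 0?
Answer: 3474496/1849 ≈ 1879.1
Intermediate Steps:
m(F, z) = 3 + z
M = -7 (M = 4/3 - (-5 + 0)²/3 = 4/3 - ⅓*(-5)² = 4/3 - ⅓*25 = 4/3 - 25/3 = -7)
x(w) = -21 - 7*w (x(w) = (3 + w)*(-7) = -21 - 7*w)
(43 + (13 + x(1))/(-19 - 24))² = (43 + (13 + (-21 - 7*1))/(-19 - 24))² = (43 + (13 + (-21 - 7))/(-43))² = (43 + (13 - 28)*(-1/43))² = (43 - 15*(-1/43))² = (43 + 15/43)² = (1864/43)² = 3474496/1849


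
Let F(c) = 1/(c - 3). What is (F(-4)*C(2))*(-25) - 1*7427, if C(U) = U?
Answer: -51939/7 ≈ -7419.9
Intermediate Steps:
F(c) = 1/(-3 + c)
(F(-4)*C(2))*(-25) - 1*7427 = (2/(-3 - 4))*(-25) - 1*7427 = (2/(-7))*(-25) - 7427 = -1/7*2*(-25) - 7427 = -2/7*(-25) - 7427 = 50/7 - 7427 = -51939/7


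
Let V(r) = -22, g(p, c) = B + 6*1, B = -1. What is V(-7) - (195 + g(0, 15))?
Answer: -222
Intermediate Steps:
g(p, c) = 5 (g(p, c) = -1 + 6*1 = -1 + 6 = 5)
V(-7) - (195 + g(0, 15)) = -22 - (195 + 5) = -22 - 1*200 = -22 - 200 = -222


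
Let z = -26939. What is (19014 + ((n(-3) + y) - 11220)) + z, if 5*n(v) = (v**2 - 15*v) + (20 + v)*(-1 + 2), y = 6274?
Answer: -64284/5 ≈ -12857.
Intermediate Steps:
n(v) = 4 - 14*v/5 + v**2/5 (n(v) = ((v**2 - 15*v) + (20 + v)*(-1 + 2))/5 = ((v**2 - 15*v) + (20 + v)*1)/5 = ((v**2 - 15*v) + (20 + v))/5 = (20 + v**2 - 14*v)/5 = 4 - 14*v/5 + v**2/5)
(19014 + ((n(-3) + y) - 11220)) + z = (19014 + (((4 - 14/5*(-3) + (1/5)*(-3)**2) + 6274) - 11220)) - 26939 = (19014 + (((4 + 42/5 + (1/5)*9) + 6274) - 11220)) - 26939 = (19014 + (((4 + 42/5 + 9/5) + 6274) - 11220)) - 26939 = (19014 + ((71/5 + 6274) - 11220)) - 26939 = (19014 + (31441/5 - 11220)) - 26939 = (19014 - 24659/5) - 26939 = 70411/5 - 26939 = -64284/5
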